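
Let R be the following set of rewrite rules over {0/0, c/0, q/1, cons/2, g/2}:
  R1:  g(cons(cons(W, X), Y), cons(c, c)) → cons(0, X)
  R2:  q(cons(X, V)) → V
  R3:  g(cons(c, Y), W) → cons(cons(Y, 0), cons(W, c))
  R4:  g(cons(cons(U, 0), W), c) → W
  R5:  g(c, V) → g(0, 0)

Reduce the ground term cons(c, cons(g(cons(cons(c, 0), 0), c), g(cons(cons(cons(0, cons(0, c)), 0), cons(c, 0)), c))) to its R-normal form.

1. cons(c, cons(g(cons(cons(c, 0), 0), c), g(cons(cons(cons(0, cons(0, c)), 0), cons(c, 0)), c)))  →  cons(c, cons(0, g(cons(cons(cons(0, cons(0, c)), 0), cons(c, 0)), c)))   [R4 at 2.1]
2. cons(c, cons(0, g(cons(cons(cons(0, cons(0, c)), 0), cons(c, 0)), c)))  →  cons(c, cons(0, cons(c, 0)))   [R4 at 2.2]

cons(c, cons(0, cons(c, 0)))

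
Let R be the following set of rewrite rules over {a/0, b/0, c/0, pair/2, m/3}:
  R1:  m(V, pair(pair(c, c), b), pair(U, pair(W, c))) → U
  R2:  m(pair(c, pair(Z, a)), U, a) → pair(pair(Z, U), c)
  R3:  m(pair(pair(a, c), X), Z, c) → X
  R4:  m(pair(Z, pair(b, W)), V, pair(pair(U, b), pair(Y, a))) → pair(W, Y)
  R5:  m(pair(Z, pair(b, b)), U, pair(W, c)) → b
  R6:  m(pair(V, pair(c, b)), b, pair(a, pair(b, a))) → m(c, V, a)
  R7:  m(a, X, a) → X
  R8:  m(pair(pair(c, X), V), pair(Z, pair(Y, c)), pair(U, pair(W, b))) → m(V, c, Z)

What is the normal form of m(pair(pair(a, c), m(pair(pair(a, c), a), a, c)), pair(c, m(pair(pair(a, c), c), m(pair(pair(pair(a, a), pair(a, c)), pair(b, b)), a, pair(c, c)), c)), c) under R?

1. m(pair(pair(a, c), m(pair(pair(a, c), a), a, c)), pair(c, m(pair(pair(a, c), c), m(pair(pair(pair(a, a), pair(a, c)), pair(b, b)), a, pair(c, c)), c)), c)  →  m(pair(pair(a, c), a), a, c)   [R3 at ε]
2. m(pair(pair(a, c), a), a, c)  →  a   [R3 at ε]

a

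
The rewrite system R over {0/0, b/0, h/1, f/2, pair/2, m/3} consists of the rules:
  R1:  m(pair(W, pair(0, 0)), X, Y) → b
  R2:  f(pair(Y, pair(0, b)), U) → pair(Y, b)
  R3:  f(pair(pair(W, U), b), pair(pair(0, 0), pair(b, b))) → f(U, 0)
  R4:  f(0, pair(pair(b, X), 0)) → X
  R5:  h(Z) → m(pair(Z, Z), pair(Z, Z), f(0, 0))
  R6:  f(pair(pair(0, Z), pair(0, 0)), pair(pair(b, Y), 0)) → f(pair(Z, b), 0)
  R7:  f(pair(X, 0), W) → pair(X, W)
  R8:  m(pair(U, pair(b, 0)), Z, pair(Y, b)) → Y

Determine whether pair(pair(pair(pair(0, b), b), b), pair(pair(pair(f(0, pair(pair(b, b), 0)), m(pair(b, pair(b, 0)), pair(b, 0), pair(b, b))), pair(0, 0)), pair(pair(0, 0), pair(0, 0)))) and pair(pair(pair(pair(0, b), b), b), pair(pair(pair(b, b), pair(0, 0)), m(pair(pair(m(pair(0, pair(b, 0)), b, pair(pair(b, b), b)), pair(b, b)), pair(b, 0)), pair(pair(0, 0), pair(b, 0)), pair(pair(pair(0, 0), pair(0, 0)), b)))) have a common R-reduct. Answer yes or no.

yes — NF(t₁) = pair(pair(pair(pair(0, b), b), b), pair(pair(pair(b, b), pair(0, 0)), pair(pair(0, 0), pair(0, 0)))), NF(t₂) = pair(pair(pair(pair(0, b), b), b), pair(pair(pair(b, b), pair(0, 0)), pair(pair(0, 0), pair(0, 0))))

Reduce t₁ = pair(pair(pair(pair(0, b), b), b), pair(pair(pair(f(0, pair(pair(b, b), 0)), m(pair(b, pair(b, 0)), pair(b, 0), pair(b, b))), pair(0, 0)), pair(pair(0, 0), pair(0, 0)))):
1. pair(pair(pair(pair(0, b), b), b), pair(pair(pair(f(0, pair(pair(b, b), 0)), m(pair(b, pair(b, 0)), pair(b, 0), pair(b, b))), pair(0, 0)), pair(pair(0, 0), pair(0, 0))))  →  pair(pair(pair(pair(0, b), b), b), pair(pair(pair(b, m(pair(b, pair(b, 0)), pair(b, 0), pair(b, b))), pair(0, 0)), pair(pair(0, 0), pair(0, 0))))   [R4 at 2.1.1.1]
2. pair(pair(pair(pair(0, b), b), b), pair(pair(pair(b, m(pair(b, pair(b, 0)), pair(b, 0), pair(b, b))), pair(0, 0)), pair(pair(0, 0), pair(0, 0))))  →  pair(pair(pair(pair(0, b), b), b), pair(pair(pair(b, b), pair(0, 0)), pair(pair(0, 0), pair(0, 0))))   [R8 at 2.1.1.2]

Reduce t₂ = pair(pair(pair(pair(0, b), b), b), pair(pair(pair(b, b), pair(0, 0)), m(pair(pair(m(pair(0, pair(b, 0)), b, pair(pair(b, b), b)), pair(b, b)), pair(b, 0)), pair(pair(0, 0), pair(b, 0)), pair(pair(pair(0, 0), pair(0, 0)), b)))):
1. pair(pair(pair(pair(0, b), b), b), pair(pair(pair(b, b), pair(0, 0)), m(pair(pair(m(pair(0, pair(b, 0)), b, pair(pair(b, b), b)), pair(b, b)), pair(b, 0)), pair(pair(0, 0), pair(b, 0)), pair(pair(pair(0, 0), pair(0, 0)), b))))  →  pair(pair(pair(pair(0, b), b), b), pair(pair(pair(b, b), pair(0, 0)), pair(pair(0, 0), pair(0, 0))))   [R8 at 2.2]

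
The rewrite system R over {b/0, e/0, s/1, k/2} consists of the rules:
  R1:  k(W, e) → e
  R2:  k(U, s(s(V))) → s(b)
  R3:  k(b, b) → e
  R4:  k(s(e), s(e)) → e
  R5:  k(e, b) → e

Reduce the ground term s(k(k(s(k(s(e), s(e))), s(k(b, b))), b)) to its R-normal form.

s(e)

1. s(k(k(s(k(s(e), s(e))), s(k(b, b))), b))  →  s(k(k(s(e), s(k(b, b))), b))   [R4 at 1.1.1.1]
2. s(k(k(s(e), s(k(b, b))), b))  →  s(k(k(s(e), s(e)), b))   [R3 at 1.1.2.1]
3. s(k(k(s(e), s(e)), b))  →  s(k(e, b))   [R4 at 1.1]
4. s(k(e, b))  →  s(e)   [R5 at 1]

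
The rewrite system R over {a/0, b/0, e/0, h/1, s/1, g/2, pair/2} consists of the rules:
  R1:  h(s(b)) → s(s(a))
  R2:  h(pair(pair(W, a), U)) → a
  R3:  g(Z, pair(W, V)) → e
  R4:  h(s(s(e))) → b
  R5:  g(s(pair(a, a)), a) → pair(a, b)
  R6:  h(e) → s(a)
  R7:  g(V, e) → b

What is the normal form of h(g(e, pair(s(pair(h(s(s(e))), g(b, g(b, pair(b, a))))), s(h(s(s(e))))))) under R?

s(a)

1. h(g(e, pair(s(pair(h(s(s(e))), g(b, g(b, pair(b, a))))), s(h(s(s(e)))))))  →  h(e)   [R3 at 1]
2. h(e)  →  s(a)   [R6 at ε]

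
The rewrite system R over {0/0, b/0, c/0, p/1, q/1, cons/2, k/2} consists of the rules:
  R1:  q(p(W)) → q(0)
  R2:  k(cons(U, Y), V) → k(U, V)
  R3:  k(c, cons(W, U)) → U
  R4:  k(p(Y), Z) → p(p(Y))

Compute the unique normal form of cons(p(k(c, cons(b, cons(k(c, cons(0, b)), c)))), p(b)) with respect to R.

1. cons(p(k(c, cons(b, cons(k(c, cons(0, b)), c)))), p(b))  →  cons(p(cons(k(c, cons(0, b)), c)), p(b))   [R3 at 1.1]
2. cons(p(cons(k(c, cons(0, b)), c)), p(b))  →  cons(p(cons(b, c)), p(b))   [R3 at 1.1.1]

cons(p(cons(b, c)), p(b))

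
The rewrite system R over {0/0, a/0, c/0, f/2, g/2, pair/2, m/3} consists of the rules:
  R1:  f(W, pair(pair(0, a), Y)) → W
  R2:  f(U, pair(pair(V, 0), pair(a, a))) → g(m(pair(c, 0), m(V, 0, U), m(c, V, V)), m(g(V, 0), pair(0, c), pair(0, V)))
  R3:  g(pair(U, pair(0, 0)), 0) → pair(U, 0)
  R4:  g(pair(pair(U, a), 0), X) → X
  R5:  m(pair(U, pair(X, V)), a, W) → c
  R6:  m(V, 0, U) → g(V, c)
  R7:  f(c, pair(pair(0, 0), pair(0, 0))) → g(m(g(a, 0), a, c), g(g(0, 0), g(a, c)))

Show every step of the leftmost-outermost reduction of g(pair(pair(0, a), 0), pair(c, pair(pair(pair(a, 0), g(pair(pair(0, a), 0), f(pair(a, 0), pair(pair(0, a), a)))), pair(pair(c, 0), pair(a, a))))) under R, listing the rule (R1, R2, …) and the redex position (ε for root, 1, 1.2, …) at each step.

pair(c, pair(pair(pair(a, 0), pair(a, 0)), pair(pair(c, 0), pair(a, a))))

1. g(pair(pair(0, a), 0), pair(c, pair(pair(pair(a, 0), g(pair(pair(0, a), 0), f(pair(a, 0), pair(pair(0, a), a)))), pair(pair(c, 0), pair(a, a)))))  →  pair(c, pair(pair(pair(a, 0), g(pair(pair(0, a), 0), f(pair(a, 0), pair(pair(0, a), a)))), pair(pair(c, 0), pair(a, a))))   [R4 at ε]
2. pair(c, pair(pair(pair(a, 0), g(pair(pair(0, a), 0), f(pair(a, 0), pair(pair(0, a), a)))), pair(pair(c, 0), pair(a, a))))  →  pair(c, pair(pair(pair(a, 0), f(pair(a, 0), pair(pair(0, a), a))), pair(pair(c, 0), pair(a, a))))   [R4 at 2.1.2]
3. pair(c, pair(pair(pair(a, 0), f(pair(a, 0), pair(pair(0, a), a))), pair(pair(c, 0), pair(a, a))))  →  pair(c, pair(pair(pair(a, 0), pair(a, 0)), pair(pair(c, 0), pair(a, a))))   [R1 at 2.1.2]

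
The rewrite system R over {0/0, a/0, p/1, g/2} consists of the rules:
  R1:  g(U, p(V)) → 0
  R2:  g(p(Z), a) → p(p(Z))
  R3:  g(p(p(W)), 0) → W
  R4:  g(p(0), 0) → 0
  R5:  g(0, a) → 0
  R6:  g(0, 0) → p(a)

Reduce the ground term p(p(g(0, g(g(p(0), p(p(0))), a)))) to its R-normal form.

1. p(p(g(0, g(g(p(0), p(p(0))), a))))  →  p(p(g(0, g(0, a))))   [R1 at 1.1.2.1]
2. p(p(g(0, g(0, a))))  →  p(p(g(0, 0)))   [R5 at 1.1.2]
3. p(p(g(0, 0)))  →  p(p(p(a)))   [R6 at 1.1]

p(p(p(a)))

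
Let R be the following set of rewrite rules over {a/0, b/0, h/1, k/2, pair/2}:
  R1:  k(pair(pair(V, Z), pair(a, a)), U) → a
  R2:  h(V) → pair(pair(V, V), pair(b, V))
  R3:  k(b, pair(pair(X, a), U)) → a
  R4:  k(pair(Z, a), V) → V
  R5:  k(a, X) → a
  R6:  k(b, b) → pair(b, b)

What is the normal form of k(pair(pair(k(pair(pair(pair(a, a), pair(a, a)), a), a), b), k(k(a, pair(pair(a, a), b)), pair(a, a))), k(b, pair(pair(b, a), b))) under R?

a

1. k(pair(pair(k(pair(pair(pair(a, a), pair(a, a)), a), a), b), k(k(a, pair(pair(a, a), b)), pair(a, a))), k(b, pair(pair(b, a), b)))  →  k(pair(pair(a, b), k(k(a, pair(pair(a, a), b)), pair(a, a))), k(b, pair(pair(b, a), b)))   [R4 at 1.1.1]
2. k(pair(pair(a, b), k(k(a, pair(pair(a, a), b)), pair(a, a))), k(b, pair(pair(b, a), b)))  →  k(pair(pair(a, b), k(a, pair(a, a))), k(b, pair(pair(b, a), b)))   [R5 at 1.2.1]
3. k(pair(pair(a, b), k(a, pair(a, a))), k(b, pair(pair(b, a), b)))  →  k(pair(pair(a, b), a), k(b, pair(pair(b, a), b)))   [R5 at 1.2]
4. k(pair(pair(a, b), a), k(b, pair(pair(b, a), b)))  →  k(b, pair(pair(b, a), b))   [R4 at ε]
5. k(b, pair(pair(b, a), b))  →  a   [R3 at ε]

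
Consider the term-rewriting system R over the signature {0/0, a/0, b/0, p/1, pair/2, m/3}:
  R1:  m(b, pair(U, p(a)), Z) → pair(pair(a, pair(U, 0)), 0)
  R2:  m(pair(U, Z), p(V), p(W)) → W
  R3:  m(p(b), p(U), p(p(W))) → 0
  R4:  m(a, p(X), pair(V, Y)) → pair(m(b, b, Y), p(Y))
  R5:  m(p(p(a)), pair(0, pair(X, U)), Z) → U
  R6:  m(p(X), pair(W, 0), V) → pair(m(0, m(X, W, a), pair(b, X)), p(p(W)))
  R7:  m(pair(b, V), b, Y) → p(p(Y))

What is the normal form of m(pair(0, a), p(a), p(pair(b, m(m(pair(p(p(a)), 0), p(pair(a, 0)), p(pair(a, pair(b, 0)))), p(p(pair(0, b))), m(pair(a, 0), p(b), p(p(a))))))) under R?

pair(b, a)

1. m(pair(0, a), p(a), p(pair(b, m(m(pair(p(p(a)), 0), p(pair(a, 0)), p(pair(a, pair(b, 0)))), p(p(pair(0, b))), m(pair(a, 0), p(b), p(p(a)))))))  →  pair(b, m(m(pair(p(p(a)), 0), p(pair(a, 0)), p(pair(a, pair(b, 0)))), p(p(pair(0, b))), m(pair(a, 0), p(b), p(p(a)))))   [R2 at ε]
2. pair(b, m(m(pair(p(p(a)), 0), p(pair(a, 0)), p(pair(a, pair(b, 0)))), p(p(pair(0, b))), m(pair(a, 0), p(b), p(p(a)))))  →  pair(b, m(pair(a, pair(b, 0)), p(p(pair(0, b))), m(pair(a, 0), p(b), p(p(a)))))   [R2 at 2.1]
3. pair(b, m(pair(a, pair(b, 0)), p(p(pair(0, b))), m(pair(a, 0), p(b), p(p(a)))))  →  pair(b, m(pair(a, pair(b, 0)), p(p(pair(0, b))), p(a)))   [R2 at 2.3]
4. pair(b, m(pair(a, pair(b, 0)), p(p(pair(0, b))), p(a)))  →  pair(b, a)   [R2 at 2]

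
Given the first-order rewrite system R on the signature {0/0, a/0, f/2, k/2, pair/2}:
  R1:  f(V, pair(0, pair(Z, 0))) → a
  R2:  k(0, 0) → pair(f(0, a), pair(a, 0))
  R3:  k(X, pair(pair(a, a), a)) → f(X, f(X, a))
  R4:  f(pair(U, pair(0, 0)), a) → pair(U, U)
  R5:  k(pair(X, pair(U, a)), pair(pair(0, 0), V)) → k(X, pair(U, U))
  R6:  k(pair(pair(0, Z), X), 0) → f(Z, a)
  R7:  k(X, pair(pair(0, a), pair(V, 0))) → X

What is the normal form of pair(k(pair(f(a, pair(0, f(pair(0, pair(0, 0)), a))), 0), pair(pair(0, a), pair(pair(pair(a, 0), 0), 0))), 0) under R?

pair(pair(a, 0), 0)

1. pair(k(pair(f(a, pair(0, f(pair(0, pair(0, 0)), a))), 0), pair(pair(0, a), pair(pair(pair(a, 0), 0), 0))), 0)  →  pair(pair(f(a, pair(0, f(pair(0, pair(0, 0)), a))), 0), 0)   [R7 at 1]
2. pair(pair(f(a, pair(0, f(pair(0, pair(0, 0)), a))), 0), 0)  →  pair(pair(f(a, pair(0, pair(0, 0))), 0), 0)   [R4 at 1.1.2.2]
3. pair(pair(f(a, pair(0, pair(0, 0))), 0), 0)  →  pair(pair(a, 0), 0)   [R1 at 1.1]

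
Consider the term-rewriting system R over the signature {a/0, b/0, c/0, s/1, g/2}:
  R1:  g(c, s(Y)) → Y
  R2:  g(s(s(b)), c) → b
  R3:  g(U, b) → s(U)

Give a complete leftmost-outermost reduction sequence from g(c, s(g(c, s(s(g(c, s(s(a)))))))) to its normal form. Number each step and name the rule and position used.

s(s(a))

1. g(c, s(g(c, s(s(g(c, s(s(a))))))))  →  g(c, s(s(g(c, s(s(a))))))   [R1 at ε]
2. g(c, s(s(g(c, s(s(a))))))  →  s(g(c, s(s(a))))   [R1 at ε]
3. s(g(c, s(s(a))))  →  s(s(a))   [R1 at 1]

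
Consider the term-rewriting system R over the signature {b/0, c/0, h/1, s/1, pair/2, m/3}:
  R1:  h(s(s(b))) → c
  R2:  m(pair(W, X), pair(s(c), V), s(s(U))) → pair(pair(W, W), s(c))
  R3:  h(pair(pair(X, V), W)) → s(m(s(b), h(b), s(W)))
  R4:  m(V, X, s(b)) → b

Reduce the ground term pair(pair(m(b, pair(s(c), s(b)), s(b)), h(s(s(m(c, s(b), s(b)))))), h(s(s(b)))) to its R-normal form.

pair(pair(b, c), c)

1. pair(pair(m(b, pair(s(c), s(b)), s(b)), h(s(s(m(c, s(b), s(b)))))), h(s(s(b))))  →  pair(pair(b, h(s(s(m(c, s(b), s(b)))))), h(s(s(b))))   [R4 at 1.1]
2. pair(pair(b, h(s(s(m(c, s(b), s(b)))))), h(s(s(b))))  →  pair(pair(b, h(s(s(b)))), h(s(s(b))))   [R4 at 1.2.1.1.1]
3. pair(pair(b, h(s(s(b)))), h(s(s(b))))  →  pair(pair(b, c), h(s(s(b))))   [R1 at 1.2]
4. pair(pair(b, c), h(s(s(b))))  →  pair(pair(b, c), c)   [R1 at 2]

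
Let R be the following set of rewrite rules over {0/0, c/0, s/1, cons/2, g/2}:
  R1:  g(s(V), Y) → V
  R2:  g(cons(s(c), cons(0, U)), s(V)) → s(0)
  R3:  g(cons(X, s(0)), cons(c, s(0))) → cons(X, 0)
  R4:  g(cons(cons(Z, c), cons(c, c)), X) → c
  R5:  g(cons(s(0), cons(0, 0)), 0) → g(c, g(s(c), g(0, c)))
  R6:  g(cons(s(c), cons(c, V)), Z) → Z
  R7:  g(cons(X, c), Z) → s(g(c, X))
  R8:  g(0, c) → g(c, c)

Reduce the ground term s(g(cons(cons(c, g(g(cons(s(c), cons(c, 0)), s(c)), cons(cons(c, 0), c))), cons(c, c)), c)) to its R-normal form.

s(c)

1. s(g(cons(cons(c, g(g(cons(s(c), cons(c, 0)), s(c)), cons(cons(c, 0), c))), cons(c, c)), c))  →  s(g(cons(cons(c, g(s(c), cons(cons(c, 0), c))), cons(c, c)), c))   [R6 at 1.1.1.2.1]
2. s(g(cons(cons(c, g(s(c), cons(cons(c, 0), c))), cons(c, c)), c))  →  s(g(cons(cons(c, c), cons(c, c)), c))   [R1 at 1.1.1.2]
3. s(g(cons(cons(c, c), cons(c, c)), c))  →  s(c)   [R4 at 1]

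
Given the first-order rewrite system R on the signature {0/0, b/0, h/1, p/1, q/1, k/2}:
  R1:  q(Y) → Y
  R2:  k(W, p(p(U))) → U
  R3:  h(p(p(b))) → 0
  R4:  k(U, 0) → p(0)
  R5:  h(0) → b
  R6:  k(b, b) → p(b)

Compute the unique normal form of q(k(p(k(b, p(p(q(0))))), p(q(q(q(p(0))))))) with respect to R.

0

1. q(k(p(k(b, p(p(q(0))))), p(q(q(q(p(0)))))))  →  k(p(k(b, p(p(q(0))))), p(q(q(q(p(0))))))   [R1 at ε]
2. k(p(k(b, p(p(q(0))))), p(q(q(q(p(0))))))  →  k(p(q(0)), p(q(q(q(p(0))))))   [R2 at 1.1]
3. k(p(q(0)), p(q(q(q(p(0))))))  →  k(p(0), p(q(q(q(p(0))))))   [R1 at 1.1]
4. k(p(0), p(q(q(q(p(0))))))  →  k(p(0), p(q(q(p(0)))))   [R1 at 2.1]
5. k(p(0), p(q(q(p(0)))))  →  k(p(0), p(q(p(0))))   [R1 at 2.1]
6. k(p(0), p(q(p(0))))  →  k(p(0), p(p(0)))   [R1 at 2.1]
7. k(p(0), p(p(0)))  →  0   [R2 at ε]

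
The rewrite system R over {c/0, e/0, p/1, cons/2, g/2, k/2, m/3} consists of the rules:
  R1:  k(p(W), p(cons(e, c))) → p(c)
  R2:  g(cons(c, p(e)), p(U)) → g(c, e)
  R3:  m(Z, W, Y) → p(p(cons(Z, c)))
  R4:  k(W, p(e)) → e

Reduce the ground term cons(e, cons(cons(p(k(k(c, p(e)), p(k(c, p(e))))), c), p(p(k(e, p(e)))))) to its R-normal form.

1. cons(e, cons(cons(p(k(k(c, p(e)), p(k(c, p(e))))), c), p(p(k(e, p(e))))))  →  cons(e, cons(cons(p(k(e, p(k(c, p(e))))), c), p(p(k(e, p(e))))))   [R4 at 2.1.1.1.1]
2. cons(e, cons(cons(p(k(e, p(k(c, p(e))))), c), p(p(k(e, p(e))))))  →  cons(e, cons(cons(p(k(e, p(e))), c), p(p(k(e, p(e))))))   [R4 at 2.1.1.1.2.1]
3. cons(e, cons(cons(p(k(e, p(e))), c), p(p(k(e, p(e))))))  →  cons(e, cons(cons(p(e), c), p(p(k(e, p(e))))))   [R4 at 2.1.1.1]
4. cons(e, cons(cons(p(e), c), p(p(k(e, p(e))))))  →  cons(e, cons(cons(p(e), c), p(p(e))))   [R4 at 2.2.1.1]

cons(e, cons(cons(p(e), c), p(p(e))))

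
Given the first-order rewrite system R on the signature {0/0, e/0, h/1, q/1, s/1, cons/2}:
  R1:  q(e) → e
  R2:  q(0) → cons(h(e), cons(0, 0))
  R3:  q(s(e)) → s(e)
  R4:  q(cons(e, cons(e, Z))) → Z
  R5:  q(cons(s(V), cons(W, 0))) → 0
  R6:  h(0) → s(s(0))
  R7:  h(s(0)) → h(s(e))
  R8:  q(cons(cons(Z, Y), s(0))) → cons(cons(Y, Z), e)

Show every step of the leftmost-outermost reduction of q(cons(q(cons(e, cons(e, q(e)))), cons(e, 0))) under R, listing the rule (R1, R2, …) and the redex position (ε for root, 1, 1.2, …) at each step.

1. q(cons(q(cons(e, cons(e, q(e)))), cons(e, 0)))  →  q(cons(q(e), cons(e, 0)))   [R4 at 1.1]
2. q(cons(q(e), cons(e, 0)))  →  q(cons(e, cons(e, 0)))   [R1 at 1.1]
3. q(cons(e, cons(e, 0)))  →  0   [R4 at ε]

0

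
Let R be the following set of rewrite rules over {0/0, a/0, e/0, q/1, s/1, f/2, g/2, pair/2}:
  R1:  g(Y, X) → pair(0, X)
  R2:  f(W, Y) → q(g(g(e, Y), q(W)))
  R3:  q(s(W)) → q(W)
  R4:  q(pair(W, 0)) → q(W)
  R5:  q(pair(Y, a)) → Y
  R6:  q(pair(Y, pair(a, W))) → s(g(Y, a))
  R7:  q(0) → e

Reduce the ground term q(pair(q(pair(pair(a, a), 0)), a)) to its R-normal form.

1. q(pair(q(pair(pair(a, a), 0)), a))  →  q(pair(pair(a, a), 0))   [R5 at ε]
2. q(pair(pair(a, a), 0))  →  q(pair(a, a))   [R4 at ε]
3. q(pair(a, a))  →  a   [R5 at ε]

a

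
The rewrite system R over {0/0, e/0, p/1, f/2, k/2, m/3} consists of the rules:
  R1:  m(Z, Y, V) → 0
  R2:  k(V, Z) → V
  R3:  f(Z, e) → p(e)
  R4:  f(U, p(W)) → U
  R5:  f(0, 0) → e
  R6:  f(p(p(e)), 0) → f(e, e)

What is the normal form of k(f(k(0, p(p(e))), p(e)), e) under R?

1. k(f(k(0, p(p(e))), p(e)), e)  →  f(k(0, p(p(e))), p(e))   [R2 at ε]
2. f(k(0, p(p(e))), p(e))  →  k(0, p(p(e)))   [R4 at ε]
3. k(0, p(p(e)))  →  0   [R2 at ε]

0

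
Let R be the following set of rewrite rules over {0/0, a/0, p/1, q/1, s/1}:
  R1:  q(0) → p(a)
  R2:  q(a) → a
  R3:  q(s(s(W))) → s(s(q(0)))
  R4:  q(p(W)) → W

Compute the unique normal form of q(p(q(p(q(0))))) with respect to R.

p(a)

1. q(p(q(p(q(0)))))  →  q(p(q(0)))   [R4 at ε]
2. q(p(q(0)))  →  q(0)   [R4 at ε]
3. q(0)  →  p(a)   [R1 at ε]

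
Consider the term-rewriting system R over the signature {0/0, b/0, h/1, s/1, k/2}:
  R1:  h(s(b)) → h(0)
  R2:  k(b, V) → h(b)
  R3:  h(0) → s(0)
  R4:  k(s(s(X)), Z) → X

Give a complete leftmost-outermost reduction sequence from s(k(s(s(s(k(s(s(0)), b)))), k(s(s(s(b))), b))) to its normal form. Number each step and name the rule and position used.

1. s(k(s(s(s(k(s(s(0)), b)))), k(s(s(s(b))), b)))  →  s(s(k(s(s(0)), b)))   [R4 at 1]
2. s(s(k(s(s(0)), b)))  →  s(s(0))   [R4 at 1.1]

s(s(0))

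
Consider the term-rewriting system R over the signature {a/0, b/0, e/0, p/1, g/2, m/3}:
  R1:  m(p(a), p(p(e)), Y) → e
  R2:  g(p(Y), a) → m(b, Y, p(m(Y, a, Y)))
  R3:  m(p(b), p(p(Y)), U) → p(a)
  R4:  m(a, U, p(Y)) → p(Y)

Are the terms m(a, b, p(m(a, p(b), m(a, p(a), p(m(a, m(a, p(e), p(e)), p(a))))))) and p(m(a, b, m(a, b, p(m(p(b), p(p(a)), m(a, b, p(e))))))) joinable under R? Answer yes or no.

yes — NF(t₁) = p(p(p(a))), NF(t₂) = p(p(p(a)))

Reduce t₁ = m(a, b, p(m(a, p(b), m(a, p(a), p(m(a, m(a, p(e), p(e)), p(a))))))):
1. m(a, b, p(m(a, p(b), m(a, p(a), p(m(a, m(a, p(e), p(e)), p(a)))))))  →  p(m(a, p(b), m(a, p(a), p(m(a, m(a, p(e), p(e)), p(a))))))   [R4 at ε]
2. p(m(a, p(b), m(a, p(a), p(m(a, m(a, p(e), p(e)), p(a))))))  →  p(m(a, p(b), p(m(a, m(a, p(e), p(e)), p(a)))))   [R4 at 1.3]
3. p(m(a, p(b), p(m(a, m(a, p(e), p(e)), p(a)))))  →  p(p(m(a, m(a, p(e), p(e)), p(a))))   [R4 at 1]
4. p(p(m(a, m(a, p(e), p(e)), p(a))))  →  p(p(p(a)))   [R4 at 1.1]

Reduce t₂ = p(m(a, b, m(a, b, p(m(p(b), p(p(a)), m(a, b, p(e))))))):
1. p(m(a, b, m(a, b, p(m(p(b), p(p(a)), m(a, b, p(e)))))))  →  p(m(a, b, p(m(p(b), p(p(a)), m(a, b, p(e))))))   [R4 at 1.3]
2. p(m(a, b, p(m(p(b), p(p(a)), m(a, b, p(e))))))  →  p(p(m(p(b), p(p(a)), m(a, b, p(e)))))   [R4 at 1]
3. p(p(m(p(b), p(p(a)), m(a, b, p(e)))))  →  p(p(p(a)))   [R3 at 1.1]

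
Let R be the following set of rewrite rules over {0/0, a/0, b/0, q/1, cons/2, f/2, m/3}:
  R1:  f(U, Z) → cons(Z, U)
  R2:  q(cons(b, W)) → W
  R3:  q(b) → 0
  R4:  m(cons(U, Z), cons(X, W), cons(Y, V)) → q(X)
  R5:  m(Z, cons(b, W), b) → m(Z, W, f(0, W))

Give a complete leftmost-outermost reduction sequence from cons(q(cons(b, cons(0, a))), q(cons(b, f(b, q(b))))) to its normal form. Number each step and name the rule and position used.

1. cons(q(cons(b, cons(0, a))), q(cons(b, f(b, q(b)))))  →  cons(cons(0, a), q(cons(b, f(b, q(b)))))   [R2 at 1]
2. cons(cons(0, a), q(cons(b, f(b, q(b)))))  →  cons(cons(0, a), f(b, q(b)))   [R2 at 2]
3. cons(cons(0, a), f(b, q(b)))  →  cons(cons(0, a), cons(q(b), b))   [R1 at 2]
4. cons(cons(0, a), cons(q(b), b))  →  cons(cons(0, a), cons(0, b))   [R3 at 2.1]

cons(cons(0, a), cons(0, b))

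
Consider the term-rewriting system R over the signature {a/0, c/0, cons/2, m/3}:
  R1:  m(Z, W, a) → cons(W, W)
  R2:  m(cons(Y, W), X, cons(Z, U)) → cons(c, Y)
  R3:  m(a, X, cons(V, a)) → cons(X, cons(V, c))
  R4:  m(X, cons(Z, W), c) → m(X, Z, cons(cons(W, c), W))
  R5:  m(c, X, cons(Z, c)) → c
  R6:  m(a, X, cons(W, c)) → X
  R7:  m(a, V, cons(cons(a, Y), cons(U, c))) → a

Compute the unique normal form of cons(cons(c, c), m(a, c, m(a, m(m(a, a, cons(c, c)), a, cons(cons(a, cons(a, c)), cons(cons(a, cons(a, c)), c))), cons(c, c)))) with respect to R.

1. cons(cons(c, c), m(a, c, m(a, m(m(a, a, cons(c, c)), a, cons(cons(a, cons(a, c)), cons(cons(a, cons(a, c)), c))), cons(c, c))))  →  cons(cons(c, c), m(a, c, m(m(a, a, cons(c, c)), a, cons(cons(a, cons(a, c)), cons(cons(a, cons(a, c)), c)))))   [R6 at 2.3]
2. cons(cons(c, c), m(a, c, m(m(a, a, cons(c, c)), a, cons(cons(a, cons(a, c)), cons(cons(a, cons(a, c)), c)))))  →  cons(cons(c, c), m(a, c, m(a, a, cons(cons(a, cons(a, c)), cons(cons(a, cons(a, c)), c)))))   [R6 at 2.3.1]
3. cons(cons(c, c), m(a, c, m(a, a, cons(cons(a, cons(a, c)), cons(cons(a, cons(a, c)), c)))))  →  cons(cons(c, c), m(a, c, a))   [R7 at 2.3]
4. cons(cons(c, c), m(a, c, a))  →  cons(cons(c, c), cons(c, c))   [R1 at 2]

cons(cons(c, c), cons(c, c))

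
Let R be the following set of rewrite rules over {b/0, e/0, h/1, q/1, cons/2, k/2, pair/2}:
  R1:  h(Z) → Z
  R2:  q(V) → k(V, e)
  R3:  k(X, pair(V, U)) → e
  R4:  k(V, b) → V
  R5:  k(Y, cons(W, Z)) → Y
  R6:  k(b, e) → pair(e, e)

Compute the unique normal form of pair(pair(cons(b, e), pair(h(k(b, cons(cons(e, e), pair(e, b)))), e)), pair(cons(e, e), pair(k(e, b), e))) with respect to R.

1. pair(pair(cons(b, e), pair(h(k(b, cons(cons(e, e), pair(e, b)))), e)), pair(cons(e, e), pair(k(e, b), e)))  →  pair(pair(cons(b, e), pair(k(b, cons(cons(e, e), pair(e, b))), e)), pair(cons(e, e), pair(k(e, b), e)))   [R1 at 1.2.1]
2. pair(pair(cons(b, e), pair(k(b, cons(cons(e, e), pair(e, b))), e)), pair(cons(e, e), pair(k(e, b), e)))  →  pair(pair(cons(b, e), pair(b, e)), pair(cons(e, e), pair(k(e, b), e)))   [R5 at 1.2.1]
3. pair(pair(cons(b, e), pair(b, e)), pair(cons(e, e), pair(k(e, b), e)))  →  pair(pair(cons(b, e), pair(b, e)), pair(cons(e, e), pair(e, e)))   [R4 at 2.2.1]

pair(pair(cons(b, e), pair(b, e)), pair(cons(e, e), pair(e, e)))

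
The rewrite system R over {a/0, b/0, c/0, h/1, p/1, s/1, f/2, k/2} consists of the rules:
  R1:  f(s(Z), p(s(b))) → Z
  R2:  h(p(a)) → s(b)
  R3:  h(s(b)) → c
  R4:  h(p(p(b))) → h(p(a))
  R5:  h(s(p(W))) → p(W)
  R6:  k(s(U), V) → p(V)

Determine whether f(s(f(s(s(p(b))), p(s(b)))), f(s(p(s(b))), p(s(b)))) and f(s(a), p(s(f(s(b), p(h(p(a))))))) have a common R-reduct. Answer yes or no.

Reduce t₁ = f(s(f(s(s(p(b))), p(s(b)))), f(s(p(s(b))), p(s(b)))):
1. f(s(f(s(s(p(b))), p(s(b)))), f(s(p(s(b))), p(s(b))))  →  f(s(s(p(b))), f(s(p(s(b))), p(s(b))))   [R1 at 1.1]
2. f(s(s(p(b))), f(s(p(s(b))), p(s(b))))  →  f(s(s(p(b))), p(s(b)))   [R1 at 2]
3. f(s(s(p(b))), p(s(b)))  →  s(p(b))   [R1 at ε]

Reduce t₂ = f(s(a), p(s(f(s(b), p(h(p(a))))))):
1. f(s(a), p(s(f(s(b), p(h(p(a)))))))  →  f(s(a), p(s(f(s(b), p(s(b))))))   [R2 at 2.1.1.2.1]
2. f(s(a), p(s(f(s(b), p(s(b))))))  →  f(s(a), p(s(b)))   [R1 at 2.1.1]
3. f(s(a), p(s(b)))  →  a   [R1 at ε]

no — NF(t₁) = s(p(b)), NF(t₂) = a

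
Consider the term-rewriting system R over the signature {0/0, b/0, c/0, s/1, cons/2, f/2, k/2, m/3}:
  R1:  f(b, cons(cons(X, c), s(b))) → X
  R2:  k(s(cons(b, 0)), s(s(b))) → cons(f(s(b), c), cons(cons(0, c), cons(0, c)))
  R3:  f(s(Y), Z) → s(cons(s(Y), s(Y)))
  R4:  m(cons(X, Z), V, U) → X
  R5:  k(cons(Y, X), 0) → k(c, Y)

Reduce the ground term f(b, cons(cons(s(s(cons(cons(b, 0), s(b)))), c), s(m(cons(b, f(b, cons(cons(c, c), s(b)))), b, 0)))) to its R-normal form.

1. f(b, cons(cons(s(s(cons(cons(b, 0), s(b)))), c), s(m(cons(b, f(b, cons(cons(c, c), s(b)))), b, 0))))  →  f(b, cons(cons(s(s(cons(cons(b, 0), s(b)))), c), s(b)))   [R4 at 2.2.1]
2. f(b, cons(cons(s(s(cons(cons(b, 0), s(b)))), c), s(b)))  →  s(s(cons(cons(b, 0), s(b))))   [R1 at ε]

s(s(cons(cons(b, 0), s(b))))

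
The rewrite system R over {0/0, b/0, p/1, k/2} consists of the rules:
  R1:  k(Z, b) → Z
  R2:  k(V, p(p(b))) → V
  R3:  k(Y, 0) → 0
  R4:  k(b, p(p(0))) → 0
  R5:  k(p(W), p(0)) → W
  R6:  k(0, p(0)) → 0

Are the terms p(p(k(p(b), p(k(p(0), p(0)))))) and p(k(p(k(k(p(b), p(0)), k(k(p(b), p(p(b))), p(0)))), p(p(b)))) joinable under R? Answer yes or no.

Reduce t₁ = p(p(k(p(b), p(k(p(0), p(0)))))):
1. p(p(k(p(b), p(k(p(0), p(0))))))  →  p(p(k(p(b), p(0))))   [R5 at 1.1.2.1]
2. p(p(k(p(b), p(0))))  →  p(p(b))   [R5 at 1.1]

Reduce t₂ = p(k(p(k(k(p(b), p(0)), k(k(p(b), p(p(b))), p(0)))), p(p(b)))):
1. p(k(p(k(k(p(b), p(0)), k(k(p(b), p(p(b))), p(0)))), p(p(b))))  →  p(p(k(k(p(b), p(0)), k(k(p(b), p(p(b))), p(0)))))   [R2 at 1]
2. p(p(k(k(p(b), p(0)), k(k(p(b), p(p(b))), p(0)))))  →  p(p(k(b, k(k(p(b), p(p(b))), p(0)))))   [R5 at 1.1.1]
3. p(p(k(b, k(k(p(b), p(p(b))), p(0)))))  →  p(p(k(b, k(p(b), p(0)))))   [R2 at 1.1.2.1]
4. p(p(k(b, k(p(b), p(0)))))  →  p(p(k(b, b)))   [R5 at 1.1.2]
5. p(p(k(b, b)))  →  p(p(b))   [R1 at 1.1]

yes — NF(t₁) = p(p(b)), NF(t₂) = p(p(b))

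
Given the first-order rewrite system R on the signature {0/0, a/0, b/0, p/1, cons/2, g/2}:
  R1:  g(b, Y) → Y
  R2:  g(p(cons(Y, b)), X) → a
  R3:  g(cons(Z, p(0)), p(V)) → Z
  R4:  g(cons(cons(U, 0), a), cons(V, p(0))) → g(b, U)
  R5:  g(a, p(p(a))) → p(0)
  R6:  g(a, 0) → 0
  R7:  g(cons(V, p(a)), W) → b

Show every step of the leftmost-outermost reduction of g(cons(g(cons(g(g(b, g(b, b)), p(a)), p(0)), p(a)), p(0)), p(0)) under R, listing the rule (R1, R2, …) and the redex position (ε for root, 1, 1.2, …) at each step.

1. g(cons(g(cons(g(g(b, g(b, b)), p(a)), p(0)), p(a)), p(0)), p(0))  →  g(cons(g(g(b, g(b, b)), p(a)), p(0)), p(a))   [R3 at ε]
2. g(cons(g(g(b, g(b, b)), p(a)), p(0)), p(a))  →  g(g(b, g(b, b)), p(a))   [R3 at ε]
3. g(g(b, g(b, b)), p(a))  →  g(g(b, b), p(a))   [R1 at 1]
4. g(g(b, b), p(a))  →  g(b, p(a))   [R1 at 1]
5. g(b, p(a))  →  p(a)   [R1 at ε]

p(a)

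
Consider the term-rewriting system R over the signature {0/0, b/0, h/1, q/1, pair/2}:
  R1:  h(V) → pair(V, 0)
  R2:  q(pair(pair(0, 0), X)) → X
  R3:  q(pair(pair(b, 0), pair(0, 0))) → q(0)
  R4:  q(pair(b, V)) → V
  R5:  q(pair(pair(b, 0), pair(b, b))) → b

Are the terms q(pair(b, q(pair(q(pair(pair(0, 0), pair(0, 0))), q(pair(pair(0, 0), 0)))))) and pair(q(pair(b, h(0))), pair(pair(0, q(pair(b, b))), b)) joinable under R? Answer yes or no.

no — NF(t₁) = 0, NF(t₂) = pair(pair(0, 0), pair(pair(0, b), b))

Reduce t₁ = q(pair(b, q(pair(q(pair(pair(0, 0), pair(0, 0))), q(pair(pair(0, 0), 0)))))):
1. q(pair(b, q(pair(q(pair(pair(0, 0), pair(0, 0))), q(pair(pair(0, 0), 0))))))  →  q(pair(q(pair(pair(0, 0), pair(0, 0))), q(pair(pair(0, 0), 0))))   [R4 at ε]
2. q(pair(q(pair(pair(0, 0), pair(0, 0))), q(pair(pair(0, 0), 0))))  →  q(pair(pair(0, 0), q(pair(pair(0, 0), 0))))   [R2 at 1.1]
3. q(pair(pair(0, 0), q(pair(pair(0, 0), 0))))  →  q(pair(pair(0, 0), 0))   [R2 at ε]
4. q(pair(pair(0, 0), 0))  →  0   [R2 at ε]

Reduce t₂ = pair(q(pair(b, h(0))), pair(pair(0, q(pair(b, b))), b)):
1. pair(q(pair(b, h(0))), pair(pair(0, q(pair(b, b))), b))  →  pair(h(0), pair(pair(0, q(pair(b, b))), b))   [R4 at 1]
2. pair(h(0), pair(pair(0, q(pair(b, b))), b))  →  pair(pair(0, 0), pair(pair(0, q(pair(b, b))), b))   [R1 at 1]
3. pair(pair(0, 0), pair(pair(0, q(pair(b, b))), b))  →  pair(pair(0, 0), pair(pair(0, b), b))   [R4 at 2.1.2]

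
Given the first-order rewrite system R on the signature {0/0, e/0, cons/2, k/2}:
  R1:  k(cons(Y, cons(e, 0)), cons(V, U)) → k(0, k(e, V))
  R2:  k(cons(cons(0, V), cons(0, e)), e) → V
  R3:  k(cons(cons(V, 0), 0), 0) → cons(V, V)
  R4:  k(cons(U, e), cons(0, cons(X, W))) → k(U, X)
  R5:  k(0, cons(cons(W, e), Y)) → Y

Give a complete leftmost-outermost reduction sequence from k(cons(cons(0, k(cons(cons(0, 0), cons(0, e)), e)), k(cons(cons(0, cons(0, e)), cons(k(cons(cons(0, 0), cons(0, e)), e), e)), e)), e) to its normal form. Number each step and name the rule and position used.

0

1. k(cons(cons(0, k(cons(cons(0, 0), cons(0, e)), e)), k(cons(cons(0, cons(0, e)), cons(k(cons(cons(0, 0), cons(0, e)), e), e)), e)), e)  →  k(cons(cons(0, 0), k(cons(cons(0, cons(0, e)), cons(k(cons(cons(0, 0), cons(0, e)), e), e)), e)), e)   [R2 at 1.1.2]
2. k(cons(cons(0, 0), k(cons(cons(0, cons(0, e)), cons(k(cons(cons(0, 0), cons(0, e)), e), e)), e)), e)  →  k(cons(cons(0, 0), k(cons(cons(0, cons(0, e)), cons(0, e)), e)), e)   [R2 at 1.2.1.2.1]
3. k(cons(cons(0, 0), k(cons(cons(0, cons(0, e)), cons(0, e)), e)), e)  →  k(cons(cons(0, 0), cons(0, e)), e)   [R2 at 1.2]
4. k(cons(cons(0, 0), cons(0, e)), e)  →  0   [R2 at ε]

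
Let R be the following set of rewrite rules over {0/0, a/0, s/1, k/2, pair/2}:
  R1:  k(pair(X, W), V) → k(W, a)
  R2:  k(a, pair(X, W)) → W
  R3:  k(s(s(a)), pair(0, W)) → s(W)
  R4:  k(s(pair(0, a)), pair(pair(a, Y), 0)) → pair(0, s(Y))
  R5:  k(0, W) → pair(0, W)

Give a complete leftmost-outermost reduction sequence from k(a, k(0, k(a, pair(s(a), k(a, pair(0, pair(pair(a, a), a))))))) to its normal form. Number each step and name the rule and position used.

1. k(a, k(0, k(a, pair(s(a), k(a, pair(0, pair(pair(a, a), a)))))))  →  k(a, pair(0, k(a, pair(s(a), k(a, pair(0, pair(pair(a, a), a)))))))   [R5 at 2]
2. k(a, pair(0, k(a, pair(s(a), k(a, pair(0, pair(pair(a, a), a)))))))  →  k(a, pair(s(a), k(a, pair(0, pair(pair(a, a), a)))))   [R2 at ε]
3. k(a, pair(s(a), k(a, pair(0, pair(pair(a, a), a)))))  →  k(a, pair(0, pair(pair(a, a), a)))   [R2 at ε]
4. k(a, pair(0, pair(pair(a, a), a)))  →  pair(pair(a, a), a)   [R2 at ε]

pair(pair(a, a), a)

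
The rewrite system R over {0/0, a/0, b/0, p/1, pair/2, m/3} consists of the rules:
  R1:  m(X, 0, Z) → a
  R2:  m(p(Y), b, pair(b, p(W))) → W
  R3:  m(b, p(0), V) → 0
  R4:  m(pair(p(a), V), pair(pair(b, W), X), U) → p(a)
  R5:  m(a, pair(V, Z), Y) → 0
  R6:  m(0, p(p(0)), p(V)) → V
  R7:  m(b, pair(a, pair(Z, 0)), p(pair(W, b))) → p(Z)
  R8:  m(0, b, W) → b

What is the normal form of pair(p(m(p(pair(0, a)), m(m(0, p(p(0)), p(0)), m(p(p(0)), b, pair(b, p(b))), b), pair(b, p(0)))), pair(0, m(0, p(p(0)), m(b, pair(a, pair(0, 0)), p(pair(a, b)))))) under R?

pair(p(0), pair(0, 0))

1. pair(p(m(p(pair(0, a)), m(m(0, p(p(0)), p(0)), m(p(p(0)), b, pair(b, p(b))), b), pair(b, p(0)))), pair(0, m(0, p(p(0)), m(b, pair(a, pair(0, 0)), p(pair(a, b))))))  →  pair(p(m(p(pair(0, a)), m(0, m(p(p(0)), b, pair(b, p(b))), b), pair(b, p(0)))), pair(0, m(0, p(p(0)), m(b, pair(a, pair(0, 0)), p(pair(a, b))))))   [R6 at 1.1.2.1]
2. pair(p(m(p(pair(0, a)), m(0, m(p(p(0)), b, pair(b, p(b))), b), pair(b, p(0)))), pair(0, m(0, p(p(0)), m(b, pair(a, pair(0, 0)), p(pair(a, b))))))  →  pair(p(m(p(pair(0, a)), m(0, b, b), pair(b, p(0)))), pair(0, m(0, p(p(0)), m(b, pair(a, pair(0, 0)), p(pair(a, b))))))   [R2 at 1.1.2.2]
3. pair(p(m(p(pair(0, a)), m(0, b, b), pair(b, p(0)))), pair(0, m(0, p(p(0)), m(b, pair(a, pair(0, 0)), p(pair(a, b))))))  →  pair(p(m(p(pair(0, a)), b, pair(b, p(0)))), pair(0, m(0, p(p(0)), m(b, pair(a, pair(0, 0)), p(pair(a, b))))))   [R8 at 1.1.2]
4. pair(p(m(p(pair(0, a)), b, pair(b, p(0)))), pair(0, m(0, p(p(0)), m(b, pair(a, pair(0, 0)), p(pair(a, b))))))  →  pair(p(0), pair(0, m(0, p(p(0)), m(b, pair(a, pair(0, 0)), p(pair(a, b))))))   [R2 at 1.1]
5. pair(p(0), pair(0, m(0, p(p(0)), m(b, pair(a, pair(0, 0)), p(pair(a, b))))))  →  pair(p(0), pair(0, m(0, p(p(0)), p(0))))   [R7 at 2.2.3]
6. pair(p(0), pair(0, m(0, p(p(0)), p(0))))  →  pair(p(0), pair(0, 0))   [R6 at 2.2]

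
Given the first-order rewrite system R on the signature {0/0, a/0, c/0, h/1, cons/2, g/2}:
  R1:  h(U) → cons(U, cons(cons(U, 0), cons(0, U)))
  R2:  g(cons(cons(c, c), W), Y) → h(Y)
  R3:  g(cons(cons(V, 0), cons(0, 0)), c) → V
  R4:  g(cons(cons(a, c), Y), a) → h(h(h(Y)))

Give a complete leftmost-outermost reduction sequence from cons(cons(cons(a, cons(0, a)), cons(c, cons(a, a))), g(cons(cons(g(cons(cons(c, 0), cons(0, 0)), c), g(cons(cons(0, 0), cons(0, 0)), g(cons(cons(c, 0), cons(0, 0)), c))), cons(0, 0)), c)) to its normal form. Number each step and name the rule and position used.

cons(cons(cons(a, cons(0, a)), cons(c, cons(a, a))), c)

1. cons(cons(cons(a, cons(0, a)), cons(c, cons(a, a))), g(cons(cons(g(cons(cons(c, 0), cons(0, 0)), c), g(cons(cons(0, 0), cons(0, 0)), g(cons(cons(c, 0), cons(0, 0)), c))), cons(0, 0)), c))  →  cons(cons(cons(a, cons(0, a)), cons(c, cons(a, a))), g(cons(cons(c, g(cons(cons(0, 0), cons(0, 0)), g(cons(cons(c, 0), cons(0, 0)), c))), cons(0, 0)), c))   [R3 at 2.1.1.1]
2. cons(cons(cons(a, cons(0, a)), cons(c, cons(a, a))), g(cons(cons(c, g(cons(cons(0, 0), cons(0, 0)), g(cons(cons(c, 0), cons(0, 0)), c))), cons(0, 0)), c))  →  cons(cons(cons(a, cons(0, a)), cons(c, cons(a, a))), g(cons(cons(c, g(cons(cons(0, 0), cons(0, 0)), c)), cons(0, 0)), c))   [R3 at 2.1.1.2.2]
3. cons(cons(cons(a, cons(0, a)), cons(c, cons(a, a))), g(cons(cons(c, g(cons(cons(0, 0), cons(0, 0)), c)), cons(0, 0)), c))  →  cons(cons(cons(a, cons(0, a)), cons(c, cons(a, a))), g(cons(cons(c, 0), cons(0, 0)), c))   [R3 at 2.1.1.2]
4. cons(cons(cons(a, cons(0, a)), cons(c, cons(a, a))), g(cons(cons(c, 0), cons(0, 0)), c))  →  cons(cons(cons(a, cons(0, a)), cons(c, cons(a, a))), c)   [R3 at 2]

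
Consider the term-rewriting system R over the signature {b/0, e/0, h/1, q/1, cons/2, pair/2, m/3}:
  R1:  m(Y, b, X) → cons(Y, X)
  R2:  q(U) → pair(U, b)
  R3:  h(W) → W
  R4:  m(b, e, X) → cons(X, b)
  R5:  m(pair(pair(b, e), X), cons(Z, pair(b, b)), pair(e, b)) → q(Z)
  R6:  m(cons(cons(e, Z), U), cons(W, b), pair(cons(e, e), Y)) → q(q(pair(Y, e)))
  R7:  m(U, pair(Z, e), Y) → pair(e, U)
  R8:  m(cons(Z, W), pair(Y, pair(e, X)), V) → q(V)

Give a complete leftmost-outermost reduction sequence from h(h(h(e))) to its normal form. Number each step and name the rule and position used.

e

1. h(h(h(e)))  →  h(h(e))   [R3 at ε]
2. h(h(e))  →  h(e)   [R3 at ε]
3. h(e)  →  e   [R3 at ε]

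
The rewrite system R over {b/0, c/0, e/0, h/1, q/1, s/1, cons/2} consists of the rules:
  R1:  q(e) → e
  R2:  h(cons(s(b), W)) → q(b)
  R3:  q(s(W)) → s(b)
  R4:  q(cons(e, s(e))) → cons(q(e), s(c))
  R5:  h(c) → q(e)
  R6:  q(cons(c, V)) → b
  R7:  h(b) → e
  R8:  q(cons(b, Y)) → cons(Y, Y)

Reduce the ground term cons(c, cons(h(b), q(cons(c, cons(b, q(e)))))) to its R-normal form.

1. cons(c, cons(h(b), q(cons(c, cons(b, q(e))))))  →  cons(c, cons(e, q(cons(c, cons(b, q(e))))))   [R7 at 2.1]
2. cons(c, cons(e, q(cons(c, cons(b, q(e))))))  →  cons(c, cons(e, b))   [R6 at 2.2]

cons(c, cons(e, b))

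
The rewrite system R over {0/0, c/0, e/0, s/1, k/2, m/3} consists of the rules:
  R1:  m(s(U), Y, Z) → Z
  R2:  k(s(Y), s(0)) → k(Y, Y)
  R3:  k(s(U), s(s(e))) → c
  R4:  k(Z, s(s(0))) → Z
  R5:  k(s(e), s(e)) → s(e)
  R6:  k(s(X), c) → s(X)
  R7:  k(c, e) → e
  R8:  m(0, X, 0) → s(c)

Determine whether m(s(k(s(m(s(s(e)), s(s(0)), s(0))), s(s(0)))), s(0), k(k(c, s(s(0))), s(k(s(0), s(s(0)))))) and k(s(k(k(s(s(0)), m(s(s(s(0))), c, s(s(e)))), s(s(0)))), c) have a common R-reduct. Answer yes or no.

Reduce t₁ = m(s(k(s(m(s(s(e)), s(s(0)), s(0))), s(s(0)))), s(0), k(k(c, s(s(0))), s(k(s(0), s(s(0)))))):
1. m(s(k(s(m(s(s(e)), s(s(0)), s(0))), s(s(0)))), s(0), k(k(c, s(s(0))), s(k(s(0), s(s(0))))))  →  k(k(c, s(s(0))), s(k(s(0), s(s(0)))))   [R1 at ε]
2. k(k(c, s(s(0))), s(k(s(0), s(s(0)))))  →  k(c, s(k(s(0), s(s(0)))))   [R4 at 1]
3. k(c, s(k(s(0), s(s(0)))))  →  k(c, s(s(0)))   [R4 at 2.1]
4. k(c, s(s(0)))  →  c   [R4 at ε]

Reduce t₂ = k(s(k(k(s(s(0)), m(s(s(s(0))), c, s(s(e)))), s(s(0)))), c):
1. k(s(k(k(s(s(0)), m(s(s(s(0))), c, s(s(e)))), s(s(0)))), c)  →  s(k(k(s(s(0)), m(s(s(s(0))), c, s(s(e)))), s(s(0))))   [R6 at ε]
2. s(k(k(s(s(0)), m(s(s(s(0))), c, s(s(e)))), s(s(0))))  →  s(k(s(s(0)), m(s(s(s(0))), c, s(s(e)))))   [R4 at 1]
3. s(k(s(s(0)), m(s(s(s(0))), c, s(s(e)))))  →  s(k(s(s(0)), s(s(e))))   [R1 at 1.2]
4. s(k(s(s(0)), s(s(e))))  →  s(c)   [R3 at 1]

no — NF(t₁) = c, NF(t₂) = s(c)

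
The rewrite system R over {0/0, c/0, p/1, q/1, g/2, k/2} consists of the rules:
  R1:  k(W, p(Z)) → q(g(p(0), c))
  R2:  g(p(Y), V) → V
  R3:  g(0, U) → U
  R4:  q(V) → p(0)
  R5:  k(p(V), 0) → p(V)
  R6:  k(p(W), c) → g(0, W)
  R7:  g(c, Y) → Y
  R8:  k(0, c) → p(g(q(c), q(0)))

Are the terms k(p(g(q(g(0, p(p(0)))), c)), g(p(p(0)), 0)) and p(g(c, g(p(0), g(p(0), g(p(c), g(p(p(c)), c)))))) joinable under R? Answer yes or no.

yes — NF(t₁) = p(c), NF(t₂) = p(c)

Reduce t₁ = k(p(g(q(g(0, p(p(0)))), c)), g(p(p(0)), 0)):
1. k(p(g(q(g(0, p(p(0)))), c)), g(p(p(0)), 0))  →  k(p(g(p(0), c)), g(p(p(0)), 0))   [R4 at 1.1.1]
2. k(p(g(p(0), c)), g(p(p(0)), 0))  →  k(p(c), g(p(p(0)), 0))   [R2 at 1.1]
3. k(p(c), g(p(p(0)), 0))  →  k(p(c), 0)   [R2 at 2]
4. k(p(c), 0)  →  p(c)   [R5 at ε]

Reduce t₂ = p(g(c, g(p(0), g(p(0), g(p(c), g(p(p(c)), c)))))):
1. p(g(c, g(p(0), g(p(0), g(p(c), g(p(p(c)), c))))))  →  p(g(p(0), g(p(0), g(p(c), g(p(p(c)), c)))))   [R7 at 1]
2. p(g(p(0), g(p(0), g(p(c), g(p(p(c)), c)))))  →  p(g(p(0), g(p(c), g(p(p(c)), c))))   [R2 at 1]
3. p(g(p(0), g(p(c), g(p(p(c)), c))))  →  p(g(p(c), g(p(p(c)), c)))   [R2 at 1]
4. p(g(p(c), g(p(p(c)), c)))  →  p(g(p(p(c)), c))   [R2 at 1]
5. p(g(p(p(c)), c))  →  p(c)   [R2 at 1]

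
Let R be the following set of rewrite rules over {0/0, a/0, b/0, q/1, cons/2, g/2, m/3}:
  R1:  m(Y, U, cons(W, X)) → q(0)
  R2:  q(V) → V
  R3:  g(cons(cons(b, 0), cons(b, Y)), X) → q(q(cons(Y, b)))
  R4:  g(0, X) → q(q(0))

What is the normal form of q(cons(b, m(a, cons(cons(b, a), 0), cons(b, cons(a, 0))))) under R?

cons(b, 0)

1. q(cons(b, m(a, cons(cons(b, a), 0), cons(b, cons(a, 0)))))  →  cons(b, m(a, cons(cons(b, a), 0), cons(b, cons(a, 0))))   [R2 at ε]
2. cons(b, m(a, cons(cons(b, a), 0), cons(b, cons(a, 0))))  →  cons(b, q(0))   [R1 at 2]
3. cons(b, q(0))  →  cons(b, 0)   [R2 at 2]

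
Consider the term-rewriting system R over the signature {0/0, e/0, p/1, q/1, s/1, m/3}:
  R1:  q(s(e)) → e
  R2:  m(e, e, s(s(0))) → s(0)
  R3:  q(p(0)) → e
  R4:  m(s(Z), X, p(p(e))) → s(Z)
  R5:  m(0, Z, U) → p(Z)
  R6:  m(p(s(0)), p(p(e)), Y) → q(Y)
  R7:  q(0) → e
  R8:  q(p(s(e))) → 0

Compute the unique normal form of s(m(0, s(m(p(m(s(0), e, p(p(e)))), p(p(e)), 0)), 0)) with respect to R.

1. s(m(0, s(m(p(m(s(0), e, p(p(e)))), p(p(e)), 0)), 0))  →  s(p(s(m(p(m(s(0), e, p(p(e)))), p(p(e)), 0))))   [R5 at 1]
2. s(p(s(m(p(m(s(0), e, p(p(e)))), p(p(e)), 0))))  →  s(p(s(m(p(s(0)), p(p(e)), 0))))   [R4 at 1.1.1.1.1]
3. s(p(s(m(p(s(0)), p(p(e)), 0))))  →  s(p(s(q(0))))   [R6 at 1.1.1]
4. s(p(s(q(0))))  →  s(p(s(e)))   [R7 at 1.1.1]

s(p(s(e)))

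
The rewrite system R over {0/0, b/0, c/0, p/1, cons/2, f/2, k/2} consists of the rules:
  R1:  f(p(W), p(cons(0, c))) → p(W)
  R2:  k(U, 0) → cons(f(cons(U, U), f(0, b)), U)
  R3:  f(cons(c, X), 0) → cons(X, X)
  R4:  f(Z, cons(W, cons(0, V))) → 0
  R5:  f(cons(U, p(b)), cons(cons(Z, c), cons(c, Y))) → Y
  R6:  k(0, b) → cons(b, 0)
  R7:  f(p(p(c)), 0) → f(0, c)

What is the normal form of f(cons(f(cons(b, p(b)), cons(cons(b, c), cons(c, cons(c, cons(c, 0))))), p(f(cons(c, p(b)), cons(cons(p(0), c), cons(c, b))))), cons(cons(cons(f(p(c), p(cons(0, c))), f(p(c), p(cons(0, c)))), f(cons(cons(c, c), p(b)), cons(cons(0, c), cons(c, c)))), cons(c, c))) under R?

1. f(cons(f(cons(b, p(b)), cons(cons(b, c), cons(c, cons(c, cons(c, 0))))), p(f(cons(c, p(b)), cons(cons(p(0), c), cons(c, b))))), cons(cons(cons(f(p(c), p(cons(0, c))), f(p(c), p(cons(0, c)))), f(cons(cons(c, c), p(b)), cons(cons(0, c), cons(c, c)))), cons(c, c)))  →  f(cons(cons(c, cons(c, 0)), p(f(cons(c, p(b)), cons(cons(p(0), c), cons(c, b))))), cons(cons(cons(f(p(c), p(cons(0, c))), f(p(c), p(cons(0, c)))), f(cons(cons(c, c), p(b)), cons(cons(0, c), cons(c, c)))), cons(c, c)))   [R5 at 1.1]
2. f(cons(cons(c, cons(c, 0)), p(f(cons(c, p(b)), cons(cons(p(0), c), cons(c, b))))), cons(cons(cons(f(p(c), p(cons(0, c))), f(p(c), p(cons(0, c)))), f(cons(cons(c, c), p(b)), cons(cons(0, c), cons(c, c)))), cons(c, c)))  →  f(cons(cons(c, cons(c, 0)), p(b)), cons(cons(cons(f(p(c), p(cons(0, c))), f(p(c), p(cons(0, c)))), f(cons(cons(c, c), p(b)), cons(cons(0, c), cons(c, c)))), cons(c, c)))   [R5 at 1.2.1]
3. f(cons(cons(c, cons(c, 0)), p(b)), cons(cons(cons(f(p(c), p(cons(0, c))), f(p(c), p(cons(0, c)))), f(cons(cons(c, c), p(b)), cons(cons(0, c), cons(c, c)))), cons(c, c)))  →  f(cons(cons(c, cons(c, 0)), p(b)), cons(cons(cons(p(c), f(p(c), p(cons(0, c)))), f(cons(cons(c, c), p(b)), cons(cons(0, c), cons(c, c)))), cons(c, c)))   [R1 at 2.1.1.1]
4. f(cons(cons(c, cons(c, 0)), p(b)), cons(cons(cons(p(c), f(p(c), p(cons(0, c)))), f(cons(cons(c, c), p(b)), cons(cons(0, c), cons(c, c)))), cons(c, c)))  →  f(cons(cons(c, cons(c, 0)), p(b)), cons(cons(cons(p(c), p(c)), f(cons(cons(c, c), p(b)), cons(cons(0, c), cons(c, c)))), cons(c, c)))   [R1 at 2.1.1.2]
5. f(cons(cons(c, cons(c, 0)), p(b)), cons(cons(cons(p(c), p(c)), f(cons(cons(c, c), p(b)), cons(cons(0, c), cons(c, c)))), cons(c, c)))  →  f(cons(cons(c, cons(c, 0)), p(b)), cons(cons(cons(p(c), p(c)), c), cons(c, c)))   [R5 at 2.1.2]
6. f(cons(cons(c, cons(c, 0)), p(b)), cons(cons(cons(p(c), p(c)), c), cons(c, c)))  →  c   [R5 at ε]

c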